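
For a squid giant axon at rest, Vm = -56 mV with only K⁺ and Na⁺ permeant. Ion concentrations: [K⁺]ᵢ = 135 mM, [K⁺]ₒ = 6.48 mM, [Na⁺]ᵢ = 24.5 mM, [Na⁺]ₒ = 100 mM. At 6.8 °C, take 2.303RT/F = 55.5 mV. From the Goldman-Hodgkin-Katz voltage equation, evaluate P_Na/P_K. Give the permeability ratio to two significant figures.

Let α = P_Na/P_K. GHK: Vm = 55.5·log₁₀[(Kₒ + α·Naₒ)/(Kᵢ + α·Naᵢ)].
10^(Vm/55.5) = 10^(-56.0/55.5) = 0.097947
So 0.097947·(Kᵢ + α·Naᵢ) = Kₒ + α·Naₒ → α = (0.097947·135.0 − 6.48) / (100.0 − 0.097947·24.5)
α = (13.22 − 6.48) / (100.0 − 2.4) = 6.743/97.6 = 0.06909

0.069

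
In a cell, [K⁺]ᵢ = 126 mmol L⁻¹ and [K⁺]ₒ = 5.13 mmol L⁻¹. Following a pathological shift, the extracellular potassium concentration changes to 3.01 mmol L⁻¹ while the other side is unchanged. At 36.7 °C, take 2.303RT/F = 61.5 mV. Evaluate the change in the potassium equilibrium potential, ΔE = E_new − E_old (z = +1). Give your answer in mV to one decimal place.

-14.2 mV

E_old = (61.5/1)·log₁₀(5.13/126) = -85.50 mV
E_new = (61.5/1)·log₁₀(3.01/126) = -99.74 mV
ΔE = -99.74 − (-85.50) = -14.24 mV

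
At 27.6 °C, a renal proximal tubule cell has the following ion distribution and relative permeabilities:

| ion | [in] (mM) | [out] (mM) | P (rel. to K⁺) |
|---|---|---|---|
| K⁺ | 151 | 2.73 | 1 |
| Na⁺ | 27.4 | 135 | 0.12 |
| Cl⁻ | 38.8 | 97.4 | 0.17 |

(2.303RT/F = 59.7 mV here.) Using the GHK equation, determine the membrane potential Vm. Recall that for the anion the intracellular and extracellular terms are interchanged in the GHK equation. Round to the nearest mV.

Vm = 59.7 · log₁₀[(Σ P·[cation]ₒ + Σ P·[anion]ᵢ) / (Σ P·[cation]ᵢ + Σ P·[anion]ₒ)]
Numerator = 1×2.73 + 0.12×135 + 0.17×38.8 = 25.53
Denominator = 1×151 + 0.12×27.4 + 0.17×97.4 = 170.8
Vm = 59.7 · log₁₀(0.14941) = 59.7 × (-0.8256) = -49.29 mV

-49 mV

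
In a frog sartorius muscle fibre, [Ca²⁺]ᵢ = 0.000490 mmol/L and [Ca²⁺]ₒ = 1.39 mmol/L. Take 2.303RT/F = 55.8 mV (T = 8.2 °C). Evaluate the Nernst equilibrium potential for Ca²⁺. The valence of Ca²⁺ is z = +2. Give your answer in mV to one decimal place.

E = (55.8/z) · log₁₀([Ca²⁺]_out/[Ca²⁺]_in) with z = +2.
= (55.8/2) · log₁₀(1.39/0.000490) = 27.90 · log₁₀(2837)
= 27.90 · (3.4528) = 96.33 mV

96.3 mV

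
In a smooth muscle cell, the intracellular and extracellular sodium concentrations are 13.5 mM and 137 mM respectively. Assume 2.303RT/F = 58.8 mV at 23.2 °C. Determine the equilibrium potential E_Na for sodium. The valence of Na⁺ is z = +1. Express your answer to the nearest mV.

E = (58.8/z) · log₁₀([Na⁺]_out/[Na⁺]_in) with z = +1.
= (58.8/1) · log₁₀(137/13.5) = 58.80 · log₁₀(10.15)
= 58.80 · (1.0064) = 59.18 mV

59 mV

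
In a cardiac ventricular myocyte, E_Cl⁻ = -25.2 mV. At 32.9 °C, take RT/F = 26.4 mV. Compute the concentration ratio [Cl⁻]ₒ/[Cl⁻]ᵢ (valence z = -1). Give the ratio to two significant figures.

ln([out]/[in]) = E·z/(26.4) = -25.2 × -1 / 26.4 = 0.9545
[out]/[in] = e^(0.9545) = 2.597

2.6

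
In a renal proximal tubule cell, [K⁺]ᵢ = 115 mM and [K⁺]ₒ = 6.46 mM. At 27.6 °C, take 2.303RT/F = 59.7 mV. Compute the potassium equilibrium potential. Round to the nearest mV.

-75 mV

E = (59.7/z) · log₁₀([K⁺]_out/[K⁺]_in) with z = +1.
= (59.7/1) · log₁₀(6.46/115) = 59.70 · log₁₀(0.05617)
= 59.70 · (-1.2505) = -74.65 mV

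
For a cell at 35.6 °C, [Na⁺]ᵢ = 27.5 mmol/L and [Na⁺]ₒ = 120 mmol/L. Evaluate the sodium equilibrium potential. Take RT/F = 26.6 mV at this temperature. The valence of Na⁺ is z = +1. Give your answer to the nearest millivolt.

39 mV

E = (26.6/z) · ln([Na⁺]_out/[Na⁺]_in) with z = +1.
= (26.6/1) · ln(120/27.5) = 26.60 · ln(4.364)
= 26.60 · (1.4733) = 39.19 mV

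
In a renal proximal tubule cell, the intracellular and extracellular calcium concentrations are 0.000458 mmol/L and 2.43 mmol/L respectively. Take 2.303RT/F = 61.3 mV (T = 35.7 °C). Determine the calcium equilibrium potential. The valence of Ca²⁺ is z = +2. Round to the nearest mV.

E = (61.3/z) · log₁₀([Ca²⁺]_out/[Ca²⁺]_in) with z = +2.
= (61.3/2) · log₁₀(2.43/0.000458) = 30.65 · log₁₀(5306)
= 30.65 · (3.7247) = 114.16 mV

114 mV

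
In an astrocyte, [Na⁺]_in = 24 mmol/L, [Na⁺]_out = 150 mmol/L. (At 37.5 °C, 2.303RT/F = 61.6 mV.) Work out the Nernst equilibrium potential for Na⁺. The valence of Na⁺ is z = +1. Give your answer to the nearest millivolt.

49 mV

E = (61.6/z) · log₁₀([Na⁺]_out/[Na⁺]_in) with z = +1.
= (61.6/1) · log₁₀(150/24) = 61.60 · log₁₀(6.25)
= 61.60 · (0.7959) = 49.03 mV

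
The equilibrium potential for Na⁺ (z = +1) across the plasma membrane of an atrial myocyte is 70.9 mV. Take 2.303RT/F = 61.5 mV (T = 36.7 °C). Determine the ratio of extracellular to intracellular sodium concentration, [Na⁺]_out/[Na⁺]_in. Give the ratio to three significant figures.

14.2

log₁₀([out]/[in]) = E·z/(61.5) = 70.9 × 1 / 61.5 = 1.1528
[out]/[in] = 10^(1.1528) = 14.22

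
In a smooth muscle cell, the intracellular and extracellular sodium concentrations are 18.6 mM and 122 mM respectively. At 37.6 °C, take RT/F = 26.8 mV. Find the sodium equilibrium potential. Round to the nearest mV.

50 mV

E = (26.8/z) · ln([Na⁺]_out/[Na⁺]_in) with z = +1.
= (26.8/1) · ln(122/18.6) = 26.80 · ln(6.559)
= 26.80 · (1.8809) = 50.41 mV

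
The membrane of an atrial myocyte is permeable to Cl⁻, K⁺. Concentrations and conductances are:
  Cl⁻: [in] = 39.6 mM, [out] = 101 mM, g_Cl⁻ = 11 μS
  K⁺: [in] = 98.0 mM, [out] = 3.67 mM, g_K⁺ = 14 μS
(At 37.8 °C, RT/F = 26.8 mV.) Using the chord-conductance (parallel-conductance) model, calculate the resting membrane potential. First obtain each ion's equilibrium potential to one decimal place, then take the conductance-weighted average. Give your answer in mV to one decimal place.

E_Cl⁻ = (26.8/-1)·ln(101/39.6) = -25.1 mV
E_K⁺ = (26.8/1)·ln(3.67/98.0) = -88.0 mV
Vm = (Σ gᵢEᵢ)/(Σ gᵢ) = (11·-25.1 + 14·-88.0) / (11 + 14)
= -1508.10 / 25 = -60.32 mV

-60.3 mV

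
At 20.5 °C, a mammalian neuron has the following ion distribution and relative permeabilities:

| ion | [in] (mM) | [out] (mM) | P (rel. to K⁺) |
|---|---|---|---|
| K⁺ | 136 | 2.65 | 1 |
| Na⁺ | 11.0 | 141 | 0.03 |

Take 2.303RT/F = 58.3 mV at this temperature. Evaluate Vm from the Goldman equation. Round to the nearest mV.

Vm = 58.3 · log₁₀[(Σ P·[cation]ₒ + Σ P·[anion]ᵢ) / (Σ P·[cation]ᵢ + Σ P·[anion]ₒ)]
Numerator = 1×2.65 + 0.03×141 = 6.88
Denominator = 1×136 + 0.03×11.0 = 136.3
Vm = 58.3 · log₁₀(0.050466) = 58.3 × (-1.2970) = -75.62 mV

-76 mV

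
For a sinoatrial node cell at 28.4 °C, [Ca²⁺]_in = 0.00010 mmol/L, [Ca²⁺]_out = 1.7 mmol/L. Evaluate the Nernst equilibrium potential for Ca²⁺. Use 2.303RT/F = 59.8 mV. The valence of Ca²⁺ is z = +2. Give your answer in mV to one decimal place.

126.5 mV

E = (59.8/z) · log₁₀([Ca²⁺]_out/[Ca²⁺]_in) with z = +2.
= (59.8/2) · log₁₀(1.7/0.00010) = 29.90 · log₁₀(1.7e+04)
= 29.90 · (4.2304) = 126.49 mV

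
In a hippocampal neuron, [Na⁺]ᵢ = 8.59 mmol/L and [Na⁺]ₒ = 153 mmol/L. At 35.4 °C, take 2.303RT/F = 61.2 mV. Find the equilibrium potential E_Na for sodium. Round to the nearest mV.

E = (61.2/z) · log₁₀([Na⁺]_out/[Na⁺]_in) with z = +1.
= (61.2/1) · log₁₀(153/8.59) = 61.20 · log₁₀(17.81)
= 61.20 · (1.2507) = 76.54 mV

77 mV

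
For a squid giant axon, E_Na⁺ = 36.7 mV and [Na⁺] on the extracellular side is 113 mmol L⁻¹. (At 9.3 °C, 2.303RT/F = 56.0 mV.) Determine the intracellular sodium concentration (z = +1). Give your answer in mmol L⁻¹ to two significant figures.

25 mmol L⁻¹

Nernst: E = (56.0/1) · log₁₀([out]/[in]), so log₁₀([out]/[in]) = 36.7 × 1 / 56.0 = 0.6554.
[out]/[in] = 10^(0.6554) = 4.522.
[in] = 113 / 4.522 = 24.99 mmol L⁻¹.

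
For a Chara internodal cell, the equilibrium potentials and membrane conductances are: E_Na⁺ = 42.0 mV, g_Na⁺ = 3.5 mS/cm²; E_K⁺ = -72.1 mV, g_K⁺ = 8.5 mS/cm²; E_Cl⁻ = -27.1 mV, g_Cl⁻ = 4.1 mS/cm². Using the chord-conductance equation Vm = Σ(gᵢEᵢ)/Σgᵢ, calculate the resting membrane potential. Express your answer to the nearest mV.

Σ gᵢEᵢ = 3.5·(42.0) + 8.5·(-72.1) + 4.1·(-27.1) = -576.96
Σ gᵢ = 3.5 + 8.5 + 4.1 = 16.1
Vm = -576.96 / 16.1 = -35.84 mV

-36 mV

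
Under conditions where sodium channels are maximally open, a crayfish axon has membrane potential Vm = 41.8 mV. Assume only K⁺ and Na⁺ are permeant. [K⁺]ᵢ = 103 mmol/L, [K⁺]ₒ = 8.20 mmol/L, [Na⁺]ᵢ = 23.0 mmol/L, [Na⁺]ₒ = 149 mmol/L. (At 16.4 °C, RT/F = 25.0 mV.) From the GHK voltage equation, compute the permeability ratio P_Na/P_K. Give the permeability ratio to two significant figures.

20

Let α = P_Na/P_K. GHK: Vm = 25.0·ln[(Kₒ + α·Naₒ)/(Kᵢ + α·Naᵢ)].
e^(Vm/25.0) = e^(41.8/25.0) = 5.3228
So 5.3228·(Kᵢ + α·Naᵢ) = Kₒ + α·Naₒ → α = (5.3228·103.0 − 8.2) / (149.0 − 5.3228·23.0)
α = (548.2 − 8.2) / (149.0 − 122.4) = 540/26.58 = 20.32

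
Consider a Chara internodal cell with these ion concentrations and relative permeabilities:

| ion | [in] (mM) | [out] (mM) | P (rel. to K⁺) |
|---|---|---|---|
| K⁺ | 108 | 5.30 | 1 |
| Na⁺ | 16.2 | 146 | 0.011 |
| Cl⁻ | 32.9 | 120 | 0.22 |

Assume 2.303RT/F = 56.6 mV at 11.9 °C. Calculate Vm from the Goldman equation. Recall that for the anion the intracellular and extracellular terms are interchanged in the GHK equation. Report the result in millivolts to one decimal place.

Vm = 56.6 · log₁₀[(Σ P·[cation]ₒ + Σ P·[anion]ᵢ) / (Σ P·[cation]ᵢ + Σ P·[anion]ₒ)]
Numerator = 1×5.30 + 0.011×146 + 0.22×32.9 = 14.14
Denominator = 1×108 + 0.011×16.2 + 0.22×120 = 134.6
Vm = 56.6 · log₁₀(0.1051) = 56.6 × (-0.9784) = -55.38 mV

-55.4 mV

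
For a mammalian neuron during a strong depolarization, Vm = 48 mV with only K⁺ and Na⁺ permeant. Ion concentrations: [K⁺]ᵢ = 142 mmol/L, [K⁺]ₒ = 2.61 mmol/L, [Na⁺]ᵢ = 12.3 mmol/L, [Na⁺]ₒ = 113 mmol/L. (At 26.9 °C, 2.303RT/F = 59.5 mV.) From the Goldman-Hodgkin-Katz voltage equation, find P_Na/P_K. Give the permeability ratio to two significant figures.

27

Let α = P_Na/P_K. GHK: Vm = 59.5·log₁₀[(Kₒ + α·Naₒ)/(Kᵢ + α·Naᵢ)].
10^(Vm/59.5) = 10^(48.0/59.5) = 6.408
So 6.408·(Kᵢ + α·Naᵢ) = Kₒ + α·Naₒ → α = (6.408·142.0 − 2.61) / (113.0 − 6.408·12.3)
α = (909.9 − 2.61) / (113.0 − 78.82) = 907.3/34.18 = 26.54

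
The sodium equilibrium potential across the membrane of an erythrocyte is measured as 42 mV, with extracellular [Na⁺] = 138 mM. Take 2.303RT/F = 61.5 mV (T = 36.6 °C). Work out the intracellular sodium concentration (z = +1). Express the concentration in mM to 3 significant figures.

Nernst: E = (61.5/1) · log₁₀([out]/[in]), so log₁₀([out]/[in]) = 42.0 × 1 / 61.5 = 0.6829.
[out]/[in] = 10^(0.6829) = 4.819.
[in] = 138 / 4.819 = 28.64 mM.

28.6 mM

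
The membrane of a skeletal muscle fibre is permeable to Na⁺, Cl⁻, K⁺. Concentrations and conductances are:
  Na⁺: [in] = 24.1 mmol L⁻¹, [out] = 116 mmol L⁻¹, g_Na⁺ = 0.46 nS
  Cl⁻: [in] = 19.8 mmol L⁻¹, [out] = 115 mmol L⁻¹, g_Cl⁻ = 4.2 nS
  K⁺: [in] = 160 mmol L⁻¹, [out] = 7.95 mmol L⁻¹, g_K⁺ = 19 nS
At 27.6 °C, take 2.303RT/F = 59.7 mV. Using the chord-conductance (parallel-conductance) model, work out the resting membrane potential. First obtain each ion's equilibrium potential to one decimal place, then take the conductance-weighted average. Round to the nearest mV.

-70 mV

E_Na⁺ = (59.7/1)·log₁₀(116/24.1) = 40.7 mV
E_Cl⁻ = (59.7/-1)·log₁₀(115/19.8) = -45.6 mV
E_K⁺ = (59.7/1)·log₁₀(7.95/160) = -77.8 mV
Vm = (Σ gᵢEᵢ)/(Σ gᵢ) = (0.46·40.7 + 4.2·-45.6 + 19·-77.8) / (0.46 + 4.2 + 19)
= -1651.00 / 23.66 = -69.78 mV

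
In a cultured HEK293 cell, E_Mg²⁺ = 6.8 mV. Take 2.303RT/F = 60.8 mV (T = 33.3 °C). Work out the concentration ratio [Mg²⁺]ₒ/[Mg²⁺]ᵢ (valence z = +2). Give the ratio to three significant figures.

1.67

log₁₀([out]/[in]) = E·z/(60.8) = 6.8 × 2 / 60.8 = 0.2237
[out]/[in] = 10^(0.2237) = 1.674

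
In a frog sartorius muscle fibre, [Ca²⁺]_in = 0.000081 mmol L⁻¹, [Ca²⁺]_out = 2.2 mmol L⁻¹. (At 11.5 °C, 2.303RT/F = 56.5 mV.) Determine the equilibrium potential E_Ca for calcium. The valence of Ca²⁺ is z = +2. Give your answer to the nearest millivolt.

E = (56.5/z) · log₁₀([Ca²⁺]_out/[Ca²⁺]_in) with z = +2.
= (56.5/2) · log₁₀(2.2/0.000081) = 28.25 · log₁₀(2.716e+04)
= 28.25 · (4.4339) = 125.26 mV

125 mV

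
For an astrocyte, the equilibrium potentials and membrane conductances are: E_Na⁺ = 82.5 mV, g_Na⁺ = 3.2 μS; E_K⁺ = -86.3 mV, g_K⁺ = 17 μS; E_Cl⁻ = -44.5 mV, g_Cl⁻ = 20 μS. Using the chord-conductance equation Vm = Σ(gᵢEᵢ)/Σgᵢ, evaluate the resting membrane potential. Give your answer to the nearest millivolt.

Σ gᵢEᵢ = 3.2·(82.5) + 17·(-86.3) + 20·(-44.5) = -2093.10
Σ gᵢ = 3.2 + 17 + 20 = 40.2
Vm = -2093.10 / 40.2 = -52.07 mV

-52 mV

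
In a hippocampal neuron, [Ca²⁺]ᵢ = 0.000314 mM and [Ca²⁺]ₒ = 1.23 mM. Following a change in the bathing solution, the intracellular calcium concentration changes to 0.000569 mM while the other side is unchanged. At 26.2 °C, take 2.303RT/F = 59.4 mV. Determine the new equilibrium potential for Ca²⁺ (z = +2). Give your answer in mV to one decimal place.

After the shift: [Ca²⁺]_out = 1.23, [Ca²⁺]_in = 0.000569 mM.
E_new = (59.4/2)·log₁₀(1.23/0.000569) = 29.70 · (3.3348) = 99.04 mV

99.0 mV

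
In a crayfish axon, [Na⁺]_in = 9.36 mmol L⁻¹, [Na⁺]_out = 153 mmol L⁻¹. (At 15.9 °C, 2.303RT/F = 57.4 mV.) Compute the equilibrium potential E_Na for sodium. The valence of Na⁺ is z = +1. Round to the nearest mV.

70 mV

E = (57.4/z) · log₁₀([Na⁺]_out/[Na⁺]_in) with z = +1.
= (57.4/1) · log₁₀(153/9.36) = 57.40 · log₁₀(16.35)
= 57.40 · (1.2134) = 69.65 mV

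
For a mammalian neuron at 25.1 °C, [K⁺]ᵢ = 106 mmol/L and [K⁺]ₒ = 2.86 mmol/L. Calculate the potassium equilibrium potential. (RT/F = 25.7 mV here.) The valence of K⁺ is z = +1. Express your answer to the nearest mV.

E = (25.7/z) · ln([K⁺]_out/[K⁺]_in) with z = +1.
= (25.7/1) · ln(2.86/106) = 25.70 · ln(0.02698)
= 25.70 · (-3.6126) = -92.84 mV

-93 mV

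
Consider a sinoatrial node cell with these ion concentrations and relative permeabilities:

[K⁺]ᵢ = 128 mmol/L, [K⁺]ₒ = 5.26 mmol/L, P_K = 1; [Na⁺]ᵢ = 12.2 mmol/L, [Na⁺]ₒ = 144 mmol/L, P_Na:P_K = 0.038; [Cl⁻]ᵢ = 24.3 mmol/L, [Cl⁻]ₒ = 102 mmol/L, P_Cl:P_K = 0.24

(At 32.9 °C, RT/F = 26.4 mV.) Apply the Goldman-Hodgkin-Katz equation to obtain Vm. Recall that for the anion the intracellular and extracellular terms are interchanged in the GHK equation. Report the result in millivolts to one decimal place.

Vm = 26.4 · ln[(Σ P·[cation]ₒ + Σ P·[anion]ᵢ) / (Σ P·[cation]ᵢ + Σ P·[anion]ₒ)]
Numerator = 1×5.26 + 0.038×144 + 0.24×24.3 = 16.56
Denominator = 1×128 + 0.038×12.2 + 0.24×102 = 152.9
Vm = 26.4 · ln(0.1083) = 26.4 × (-2.2228) = -58.68 mV

-58.7 mV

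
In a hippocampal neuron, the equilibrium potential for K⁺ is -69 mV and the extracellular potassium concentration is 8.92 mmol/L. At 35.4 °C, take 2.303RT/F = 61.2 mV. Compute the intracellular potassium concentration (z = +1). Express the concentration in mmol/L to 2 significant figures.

Nernst: E = (61.2/1) · log₁₀([out]/[in]), so log₁₀([out]/[in]) = -69.0 × 1 / 61.2 = -1.1275.
[out]/[in] = 10^(-1.1275) = 0.07457.
[in] = 8.92 / 0.07457 = 119.6 mmol/L.

120 mmol/L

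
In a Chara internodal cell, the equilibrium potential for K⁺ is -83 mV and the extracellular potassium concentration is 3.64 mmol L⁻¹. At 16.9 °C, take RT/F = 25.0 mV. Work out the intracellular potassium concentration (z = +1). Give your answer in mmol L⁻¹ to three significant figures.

101 mmol L⁻¹

Nernst: E = (25.0/1) · ln([out]/[in]), so ln([out]/[in]) = -83.0 × 1 / 25.0 = -3.3200.
[out]/[in] = e^(-3.3200) = 0.03615.
[in] = 3.64 / 0.03615 = 100.7 mmol L⁻¹.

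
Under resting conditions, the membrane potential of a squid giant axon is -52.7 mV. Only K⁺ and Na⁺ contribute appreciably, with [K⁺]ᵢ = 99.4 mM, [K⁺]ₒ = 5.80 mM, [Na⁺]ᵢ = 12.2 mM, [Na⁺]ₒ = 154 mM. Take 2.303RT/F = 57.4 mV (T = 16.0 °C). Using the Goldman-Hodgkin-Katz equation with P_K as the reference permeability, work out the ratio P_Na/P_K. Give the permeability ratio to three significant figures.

0.0407

Let α = P_Na/P_K. GHK: Vm = 57.4·log₁₀[(Kₒ + α·Naₒ)/(Kᵢ + α·Naᵢ)].
10^(Vm/57.4) = 10^(-52.7/57.4) = 0.12075
So 0.12075·(Kᵢ + α·Naᵢ) = Kₒ + α·Naₒ → α = (0.12075·99.4 − 5.8) / (154.0 − 0.12075·12.2)
α = (12 − 5.8) / (154.0 − 1.473) = 6.202/152.5 = 0.04066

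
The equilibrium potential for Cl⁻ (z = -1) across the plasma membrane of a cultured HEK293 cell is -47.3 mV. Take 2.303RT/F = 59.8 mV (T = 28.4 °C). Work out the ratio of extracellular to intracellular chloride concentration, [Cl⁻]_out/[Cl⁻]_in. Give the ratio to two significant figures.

log₁₀([out]/[in]) = E·z/(59.8) = -47.3 × -1 / 59.8 = 0.7910
[out]/[in] = 10^(0.7910) = 6.18

6.2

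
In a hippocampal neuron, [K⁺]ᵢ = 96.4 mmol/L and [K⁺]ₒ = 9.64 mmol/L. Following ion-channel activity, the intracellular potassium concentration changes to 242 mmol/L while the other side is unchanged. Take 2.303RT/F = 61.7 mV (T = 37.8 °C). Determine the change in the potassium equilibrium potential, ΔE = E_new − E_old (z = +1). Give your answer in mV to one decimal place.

-24.7 mV

E_old = (61.7/1)·log₁₀(9.64/96.4) = -61.70 mV
E_new = (61.7/1)·log₁₀(9.64/242) = -86.36 mV
ΔE = -86.36 − (-61.70) = -24.66 mV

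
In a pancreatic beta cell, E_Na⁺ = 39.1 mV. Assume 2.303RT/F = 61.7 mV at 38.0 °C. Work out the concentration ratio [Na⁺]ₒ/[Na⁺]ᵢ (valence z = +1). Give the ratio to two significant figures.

log₁₀([out]/[in]) = E·z/(61.7) = 39.1 × 1 / 61.7 = 0.6337
[out]/[in] = 10^(0.6337) = 4.302

4.3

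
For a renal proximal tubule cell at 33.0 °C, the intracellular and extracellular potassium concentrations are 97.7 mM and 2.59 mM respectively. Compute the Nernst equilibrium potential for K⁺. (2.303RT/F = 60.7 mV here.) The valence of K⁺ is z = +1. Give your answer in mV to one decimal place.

-95.7 mV

E = (60.7/z) · log₁₀([K⁺]_out/[K⁺]_in) with z = +1.
= (60.7/1) · log₁₀(2.59/97.7) = 60.70 · log₁₀(0.02651)
= 60.70 · (-1.5766) = -95.70 mV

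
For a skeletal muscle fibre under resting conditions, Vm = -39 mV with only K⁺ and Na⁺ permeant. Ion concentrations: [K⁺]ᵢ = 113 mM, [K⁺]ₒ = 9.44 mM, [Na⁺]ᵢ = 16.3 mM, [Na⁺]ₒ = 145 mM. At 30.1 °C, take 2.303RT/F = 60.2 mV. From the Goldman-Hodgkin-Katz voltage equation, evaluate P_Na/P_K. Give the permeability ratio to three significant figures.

Let α = P_Na/P_K. GHK: Vm = 60.2·log₁₀[(Kₒ + α·Naₒ)/(Kᵢ + α·Naᵢ)].
10^(Vm/60.2) = 10^(-39.0/60.2) = 0.22499
So 0.22499·(Kᵢ + α·Naᵢ) = Kₒ + α·Naₒ → α = (0.22499·113.0 − 9.44) / (145.0 − 0.22499·16.3)
α = (25.42 − 9.44) / (145.0 − 3.667) = 15.98/141.3 = 0.1131

0.113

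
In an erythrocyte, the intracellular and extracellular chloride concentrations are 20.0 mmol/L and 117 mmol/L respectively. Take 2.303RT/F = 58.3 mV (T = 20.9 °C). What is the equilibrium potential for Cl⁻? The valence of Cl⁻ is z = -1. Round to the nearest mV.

-45 mV

E = (58.3/z) · log₁₀([Cl⁻]_out/[Cl⁻]_in) with z = -1.
For an anion, dividing by z = -1 reverses the sign.
= (58.3/-1) · log₁₀(117/20.0) = -58.30 · log₁₀(5.85)
= -58.30 · (0.7672) = -44.73 mV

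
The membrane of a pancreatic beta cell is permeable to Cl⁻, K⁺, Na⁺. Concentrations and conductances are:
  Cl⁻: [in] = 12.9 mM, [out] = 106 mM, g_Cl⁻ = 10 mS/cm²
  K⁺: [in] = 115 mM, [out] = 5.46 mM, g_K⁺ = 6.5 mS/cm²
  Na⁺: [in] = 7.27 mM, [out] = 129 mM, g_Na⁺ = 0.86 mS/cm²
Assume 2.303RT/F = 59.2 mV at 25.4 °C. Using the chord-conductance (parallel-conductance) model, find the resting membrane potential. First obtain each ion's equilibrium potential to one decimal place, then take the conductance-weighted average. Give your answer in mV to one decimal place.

E_Cl⁻ = (59.2/-1)·log₁₀(106/12.9) = -54.2 mV
E_K⁺ = (59.2/1)·log₁₀(5.46/115) = -78.4 mV
E_Na⁺ = (59.2/1)·log₁₀(129/7.27) = 73.9 mV
Vm = (Σ gᵢEᵢ)/(Σ gᵢ) = (10·-54.2 + 6.5·-78.4 + 0.86·73.9) / (10 + 6.5 + 0.86)
= -988.05 / 17.36 = -56.92 mV

-56.9 mV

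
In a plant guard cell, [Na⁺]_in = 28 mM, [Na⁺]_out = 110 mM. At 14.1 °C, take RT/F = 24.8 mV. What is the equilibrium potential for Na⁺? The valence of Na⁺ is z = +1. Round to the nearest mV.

34 mV

E = (24.8/z) · ln([Na⁺]_out/[Na⁺]_in) with z = +1.
= (24.8/1) · ln(110/28) = 24.80 · ln(3.929)
= 24.80 · (1.3683) = 33.93 mV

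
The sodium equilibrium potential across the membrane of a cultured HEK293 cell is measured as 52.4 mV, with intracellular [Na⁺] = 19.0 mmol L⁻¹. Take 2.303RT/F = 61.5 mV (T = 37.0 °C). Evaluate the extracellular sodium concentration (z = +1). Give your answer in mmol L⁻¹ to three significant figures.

135 mmol L⁻¹

Nernst: E = (61.5/1) · log₁₀([out]/[in]), so log₁₀([out]/[in]) = 52.4 × 1 / 61.5 = 0.8520.
[out]/[in] = 10^(0.8520) = 7.113.
[out] = 7.113 × 19.0 = 135.1 mmol L⁻¹.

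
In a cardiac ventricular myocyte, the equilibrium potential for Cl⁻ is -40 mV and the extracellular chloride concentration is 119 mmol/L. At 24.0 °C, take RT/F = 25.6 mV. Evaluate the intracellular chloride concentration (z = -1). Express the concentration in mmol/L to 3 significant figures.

24.9 mmol/L

Nernst: E = (25.6/-1) · ln([out]/[in]), so ln([out]/[in]) = -40.0 × -1 / 25.6 = 1.5625.
[out]/[in] = e^(1.5625) = 4.771.
[in] = 119 / 4.771 = 24.94 mmol/L.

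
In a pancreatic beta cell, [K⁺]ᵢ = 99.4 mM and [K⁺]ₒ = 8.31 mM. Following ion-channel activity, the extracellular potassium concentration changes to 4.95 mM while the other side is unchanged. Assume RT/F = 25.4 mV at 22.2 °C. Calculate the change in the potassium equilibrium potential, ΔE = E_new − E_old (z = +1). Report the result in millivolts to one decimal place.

E_old = (25.4/1)·ln(8.31/99.4) = -63.03 mV
E_new = (25.4/1)·ln(4.95/99.4) = -76.19 mV
ΔE = -76.19 − (-63.03) = -13.16 mV

-13.2 mV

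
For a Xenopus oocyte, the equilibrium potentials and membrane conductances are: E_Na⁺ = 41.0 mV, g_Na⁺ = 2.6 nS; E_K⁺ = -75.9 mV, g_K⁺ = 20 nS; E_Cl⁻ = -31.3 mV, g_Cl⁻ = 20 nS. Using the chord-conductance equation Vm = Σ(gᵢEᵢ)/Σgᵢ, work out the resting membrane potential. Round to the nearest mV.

-48 mV

Σ gᵢEᵢ = 2.6·(41.0) + 20·(-75.9) + 20·(-31.3) = -2037.40
Σ gᵢ = 2.6 + 20 + 20 = 42.6
Vm = -2037.40 / 42.6 = -47.83 mV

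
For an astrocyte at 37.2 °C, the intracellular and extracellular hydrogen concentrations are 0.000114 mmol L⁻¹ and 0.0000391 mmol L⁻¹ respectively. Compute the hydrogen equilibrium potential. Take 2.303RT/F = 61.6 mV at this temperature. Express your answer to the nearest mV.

E = (61.6/z) · log₁₀([H⁺]_out/[H⁺]_in) with z = +1.
= (61.6/1) · log₁₀(0.0000391/0.000114) = 61.60 · log₁₀(0.343)
= 61.60 · (-0.4647) = -28.63 mV

-29 mV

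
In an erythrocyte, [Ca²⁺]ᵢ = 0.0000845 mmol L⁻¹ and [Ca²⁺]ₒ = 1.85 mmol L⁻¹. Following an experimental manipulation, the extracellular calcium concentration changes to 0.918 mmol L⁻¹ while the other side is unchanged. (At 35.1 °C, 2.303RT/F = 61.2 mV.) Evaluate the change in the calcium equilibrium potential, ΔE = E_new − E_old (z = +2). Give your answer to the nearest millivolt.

-9 mV

E_old = (61.2/2)·log₁₀(1.85/0.0000845) = 132.81 mV
E_new = (61.2/2)·log₁₀(0.918/0.0000845) = 123.50 mV
ΔE = 123.50 − (132.81) = -9.31 mV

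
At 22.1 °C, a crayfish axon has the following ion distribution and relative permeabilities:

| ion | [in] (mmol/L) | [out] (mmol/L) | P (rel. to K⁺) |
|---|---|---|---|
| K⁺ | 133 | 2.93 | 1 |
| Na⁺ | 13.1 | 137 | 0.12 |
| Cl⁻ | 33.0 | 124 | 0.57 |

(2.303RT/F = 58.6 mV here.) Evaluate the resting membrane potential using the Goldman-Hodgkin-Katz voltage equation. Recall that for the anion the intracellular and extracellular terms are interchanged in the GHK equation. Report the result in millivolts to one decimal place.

Vm = 58.6 · log₁₀[(Σ P·[cation]ₒ + Σ P·[anion]ᵢ) / (Σ P·[cation]ᵢ + Σ P·[anion]ₒ)]
Numerator = 1×2.93 + 0.12×137 + 0.57×33.0 = 38.18
Denominator = 1×133 + 0.12×13.1 + 0.57×124 = 205.3
Vm = 58.6 · log₁₀(0.18602) = 58.6 × (-0.7305) = -42.80 mV

-42.8 mV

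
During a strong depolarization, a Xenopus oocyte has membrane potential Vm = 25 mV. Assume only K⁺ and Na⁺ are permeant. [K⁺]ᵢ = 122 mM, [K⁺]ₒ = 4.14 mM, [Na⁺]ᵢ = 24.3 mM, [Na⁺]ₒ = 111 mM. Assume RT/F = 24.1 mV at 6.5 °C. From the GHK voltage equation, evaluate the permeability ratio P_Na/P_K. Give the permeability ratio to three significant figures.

8.02

Let α = P_Na/P_K. GHK: Vm = 24.1·ln[(Kₒ + α·Naₒ)/(Kᵢ + α·Naᵢ)].
e^(Vm/24.1) = e^(25.0/24.1) = 2.8217
So 2.8217·(Kᵢ + α·Naᵢ) = Kₒ + α·Naₒ → α = (2.8217·122.0 − 4.14) / (111.0 − 2.8217·24.3)
α = (344.2 − 4.14) / (111.0 − 68.57) = 340.1/42.43 = 8.015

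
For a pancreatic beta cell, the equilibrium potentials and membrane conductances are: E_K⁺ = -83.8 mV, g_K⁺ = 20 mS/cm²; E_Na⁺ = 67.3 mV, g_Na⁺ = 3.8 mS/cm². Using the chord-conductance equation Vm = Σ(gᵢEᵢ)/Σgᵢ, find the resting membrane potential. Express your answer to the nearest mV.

Σ gᵢEᵢ = 20·(-83.8) + 3.8·(67.3) = -1420.26
Σ gᵢ = 20 + 3.8 = 23.8
Vm = -1420.26 / 23.8 = -59.67 mV

-60 mV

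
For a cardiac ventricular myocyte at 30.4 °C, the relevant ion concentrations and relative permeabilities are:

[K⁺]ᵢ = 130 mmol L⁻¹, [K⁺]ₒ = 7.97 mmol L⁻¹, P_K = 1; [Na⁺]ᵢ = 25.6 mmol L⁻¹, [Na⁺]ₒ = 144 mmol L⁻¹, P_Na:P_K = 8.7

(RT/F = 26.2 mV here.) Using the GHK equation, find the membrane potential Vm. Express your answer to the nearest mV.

Vm = 26.2 · ln[(Σ P·[cation]ₒ + Σ P·[anion]ᵢ) / (Σ P·[cation]ᵢ + Σ P·[anion]ₒ)]
Numerator = 1×7.97 + 8.7×144 = 1261
Denominator = 1×130 + 8.7×25.6 = 352.7
Vm = 26.2 · ln(3.5744) = 26.2 × (1.2738) = 33.37 mV

33 mV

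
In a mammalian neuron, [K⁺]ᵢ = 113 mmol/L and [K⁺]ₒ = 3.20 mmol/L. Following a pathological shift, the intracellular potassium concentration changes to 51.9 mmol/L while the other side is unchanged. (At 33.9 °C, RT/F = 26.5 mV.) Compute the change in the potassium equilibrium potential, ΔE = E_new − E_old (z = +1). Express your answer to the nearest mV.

21 mV

E_old = (26.5/1)·ln(3.20/113) = -94.45 mV
E_new = (26.5/1)·ln(3.20/51.9) = -73.83 mV
ΔE = -73.83 − (-94.45) = 20.62 mV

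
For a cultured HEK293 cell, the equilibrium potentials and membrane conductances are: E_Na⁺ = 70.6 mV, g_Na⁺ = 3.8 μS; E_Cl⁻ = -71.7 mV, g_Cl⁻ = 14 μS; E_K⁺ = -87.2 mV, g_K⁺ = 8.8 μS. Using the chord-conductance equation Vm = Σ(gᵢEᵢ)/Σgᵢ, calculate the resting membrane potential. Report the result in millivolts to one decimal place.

Σ gᵢEᵢ = 3.8·(70.6) + 14·(-71.7) + 8.8·(-87.2) = -1502.88
Σ gᵢ = 3.8 + 14 + 8.8 = 26.6
Vm = -1502.88 / 26.6 = -56.50 mV

-56.5 mV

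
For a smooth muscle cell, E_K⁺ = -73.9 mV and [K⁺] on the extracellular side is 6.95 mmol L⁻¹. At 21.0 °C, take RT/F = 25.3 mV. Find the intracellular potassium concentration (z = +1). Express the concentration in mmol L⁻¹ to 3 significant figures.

Nernst: E = (25.3/1) · ln([out]/[in]), so ln([out]/[in]) = -73.9 × 1 / 25.3 = -2.9209.
[out]/[in] = e^(-2.9209) = 0.05388.
[in] = 6.95 / 0.05388 = 129 mmol L⁻¹.

129 mmol L⁻¹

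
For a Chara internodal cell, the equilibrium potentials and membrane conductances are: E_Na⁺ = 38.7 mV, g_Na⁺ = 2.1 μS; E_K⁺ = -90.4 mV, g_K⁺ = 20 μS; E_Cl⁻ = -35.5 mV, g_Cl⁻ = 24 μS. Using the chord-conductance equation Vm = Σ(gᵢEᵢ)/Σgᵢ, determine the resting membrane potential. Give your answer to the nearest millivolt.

Σ gᵢEᵢ = 2.1·(38.7) + 20·(-90.4) + 24·(-35.5) = -2578.73
Σ gᵢ = 2.1 + 20 + 24 = 46.1
Vm = -2578.73 / 46.1 = -55.94 mV

-56 mV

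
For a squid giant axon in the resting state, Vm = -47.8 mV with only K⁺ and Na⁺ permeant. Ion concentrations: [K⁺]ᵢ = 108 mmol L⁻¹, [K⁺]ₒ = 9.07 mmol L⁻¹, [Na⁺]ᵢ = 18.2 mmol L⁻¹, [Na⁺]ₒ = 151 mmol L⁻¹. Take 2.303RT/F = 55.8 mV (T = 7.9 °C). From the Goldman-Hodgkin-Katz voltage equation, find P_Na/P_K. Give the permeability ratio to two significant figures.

Let α = P_Na/P_K. GHK: Vm = 55.8·log₁₀[(Kₒ + α·Naₒ)/(Kᵢ + α·Naᵢ)].
10^(Vm/55.8) = 10^(-47.8/55.8) = 0.13911
So 0.13911·(Kᵢ + α·Naᵢ) = Kₒ + α·Naₒ → α = (0.13911·108.0 − 9.07) / (151.0 − 0.13911·18.2)
α = (15.02 − 9.07) / (151.0 − 2.532) = 5.954/148.5 = 0.0401

0.040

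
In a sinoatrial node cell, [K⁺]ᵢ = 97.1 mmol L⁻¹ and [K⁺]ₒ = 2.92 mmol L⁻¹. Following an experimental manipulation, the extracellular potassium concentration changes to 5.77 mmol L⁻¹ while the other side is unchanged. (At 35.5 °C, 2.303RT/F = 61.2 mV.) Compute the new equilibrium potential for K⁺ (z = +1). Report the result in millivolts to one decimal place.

-75.0 mV

After the shift: [K⁺]_out = 5.77, [K⁺]_in = 97.1 mmol L⁻¹.
E_new = (61.2/1)·log₁₀(5.77/97.1) = 61.20 · (-1.2260) = -75.03 mV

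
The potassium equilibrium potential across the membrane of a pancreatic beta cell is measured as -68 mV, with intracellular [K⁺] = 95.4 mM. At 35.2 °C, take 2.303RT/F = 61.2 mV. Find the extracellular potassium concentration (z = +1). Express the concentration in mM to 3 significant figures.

7.39 mM

Nernst: E = (61.2/1) · log₁₀([out]/[in]), so log₁₀([out]/[in]) = -68.0 × 1 / 61.2 = -1.1111.
[out]/[in] = 10^(-1.1111) = 0.07743.
[out] = 0.07743 × 95.4 = 7.386 mM.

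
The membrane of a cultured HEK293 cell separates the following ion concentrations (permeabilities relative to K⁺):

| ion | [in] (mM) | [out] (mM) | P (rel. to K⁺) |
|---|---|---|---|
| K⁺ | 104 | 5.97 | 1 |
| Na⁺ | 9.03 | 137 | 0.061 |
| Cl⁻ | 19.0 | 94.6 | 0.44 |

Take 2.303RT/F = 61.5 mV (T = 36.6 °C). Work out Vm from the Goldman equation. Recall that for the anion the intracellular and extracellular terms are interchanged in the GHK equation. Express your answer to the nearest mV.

-50 mV

Vm = 61.5 · log₁₀[(Σ P·[cation]ₒ + Σ P·[anion]ᵢ) / (Σ P·[cation]ᵢ + Σ P·[anion]ₒ)]
Numerator = 1×5.97 + 0.061×137 + 0.44×19.0 = 22.69
Denominator = 1×104 + 0.061×9.03 + 0.44×94.6 = 146.2
Vm = 61.5 · log₁₀(0.1552) = 61.5 × (-0.8091) = -49.76 mV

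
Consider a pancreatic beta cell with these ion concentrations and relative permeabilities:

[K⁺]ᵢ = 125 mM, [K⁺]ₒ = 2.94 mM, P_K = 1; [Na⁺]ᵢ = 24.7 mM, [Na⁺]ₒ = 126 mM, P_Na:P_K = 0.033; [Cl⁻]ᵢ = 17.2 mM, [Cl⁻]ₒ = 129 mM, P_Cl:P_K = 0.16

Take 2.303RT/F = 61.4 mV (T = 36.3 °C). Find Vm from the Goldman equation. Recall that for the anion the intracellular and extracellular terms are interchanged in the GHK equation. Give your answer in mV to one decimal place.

-72.0 mV

Vm = 61.4 · log₁₀[(Σ P·[cation]ₒ + Σ P·[anion]ᵢ) / (Σ P·[cation]ᵢ + Σ P·[anion]ₒ)]
Numerator = 1×2.94 + 0.033×126 + 0.16×17.2 = 9.85
Denominator = 1×125 + 0.033×24.7 + 0.16×129 = 146.5
Vm = 61.4 · log₁₀(0.067256) = 61.4 × (-1.1723) = -71.98 mV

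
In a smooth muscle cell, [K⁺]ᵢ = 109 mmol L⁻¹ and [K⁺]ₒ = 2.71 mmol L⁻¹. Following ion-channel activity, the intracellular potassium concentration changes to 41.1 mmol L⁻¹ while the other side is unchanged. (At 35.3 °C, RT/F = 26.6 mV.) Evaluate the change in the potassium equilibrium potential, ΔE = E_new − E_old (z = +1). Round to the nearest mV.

E_old = (26.6/1)·ln(2.71/109) = -98.27 mV
E_new = (26.6/1)·ln(2.71/41.1) = -72.33 mV
ΔE = -72.33 − (-98.27) = 25.94 mV

26 mV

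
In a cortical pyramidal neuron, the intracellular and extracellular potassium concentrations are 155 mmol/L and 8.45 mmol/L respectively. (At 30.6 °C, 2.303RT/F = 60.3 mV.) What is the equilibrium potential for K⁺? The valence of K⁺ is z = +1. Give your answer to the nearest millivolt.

E = (60.3/z) · log₁₀([K⁺]_out/[K⁺]_in) with z = +1.
= (60.3/1) · log₁₀(8.45/155) = 60.30 · log₁₀(0.05452)
= 60.30 · (-1.2635) = -76.19 mV

-76 mV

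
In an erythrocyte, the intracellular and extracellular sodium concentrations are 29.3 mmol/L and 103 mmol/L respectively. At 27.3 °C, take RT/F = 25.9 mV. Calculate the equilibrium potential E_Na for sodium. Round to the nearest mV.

E = (25.9/z) · ln([Na⁺]_out/[Na⁺]_in) with z = +1.
= (25.9/1) · ln(103/29.3) = 25.90 · ln(3.515)
= 25.90 · (1.2571) = 32.56 mV

33 mV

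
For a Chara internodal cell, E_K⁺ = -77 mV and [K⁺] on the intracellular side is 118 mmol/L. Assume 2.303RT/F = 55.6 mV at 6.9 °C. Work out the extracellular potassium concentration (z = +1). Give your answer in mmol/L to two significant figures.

Nernst: E = (55.6/1) · log₁₀([out]/[in]), so log₁₀([out]/[in]) = -77.0 × 1 / 55.6 = -1.3849.
[out]/[in] = 10^(-1.3849) = 0.04122.
[out] = 0.04122 × 118 = 4.864 mmol/L.

4.9 mmol/L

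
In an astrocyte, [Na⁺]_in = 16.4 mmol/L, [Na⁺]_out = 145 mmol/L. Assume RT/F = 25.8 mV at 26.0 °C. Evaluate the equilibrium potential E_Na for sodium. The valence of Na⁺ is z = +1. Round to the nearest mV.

56 mV

E = (25.8/z) · ln([Na⁺]_out/[Na⁺]_in) with z = +1.
= (25.8/1) · ln(145/16.4) = 25.80 · ln(8.841)
= 25.80 · (2.1795) = 56.23 mV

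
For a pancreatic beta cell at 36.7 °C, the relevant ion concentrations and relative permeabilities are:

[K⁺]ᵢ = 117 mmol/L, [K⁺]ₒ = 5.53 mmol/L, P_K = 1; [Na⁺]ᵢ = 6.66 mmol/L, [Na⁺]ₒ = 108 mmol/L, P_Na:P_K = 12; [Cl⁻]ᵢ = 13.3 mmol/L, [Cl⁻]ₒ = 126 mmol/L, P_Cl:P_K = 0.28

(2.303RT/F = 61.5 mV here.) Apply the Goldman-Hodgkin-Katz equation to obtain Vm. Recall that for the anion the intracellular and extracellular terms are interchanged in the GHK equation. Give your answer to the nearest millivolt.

Vm = 61.5 · log₁₀[(Σ P·[cation]ₒ + Σ P·[anion]ᵢ) / (Σ P·[cation]ᵢ + Σ P·[anion]ₒ)]
Numerator = 1×5.53 + 12×108 + 0.28×13.3 = 1305
Denominator = 1×117 + 12×6.66 + 0.28×126 = 232.2
Vm = 61.5 · log₁₀(5.6212) = 61.5 × (0.7498) = 46.11 mV

46 mV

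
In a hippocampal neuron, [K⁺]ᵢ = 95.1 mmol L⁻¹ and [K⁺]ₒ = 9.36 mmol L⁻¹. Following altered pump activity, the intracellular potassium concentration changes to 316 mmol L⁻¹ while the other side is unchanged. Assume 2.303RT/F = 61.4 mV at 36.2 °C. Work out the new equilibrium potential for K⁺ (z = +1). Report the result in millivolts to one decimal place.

After the shift: [K⁺]_out = 9.36, [K⁺]_in = 316 mmol L⁻¹.
E_new = (61.4/1)·log₁₀(9.36/316) = 61.40 · (-1.5284) = -93.84 mV

-93.8 mV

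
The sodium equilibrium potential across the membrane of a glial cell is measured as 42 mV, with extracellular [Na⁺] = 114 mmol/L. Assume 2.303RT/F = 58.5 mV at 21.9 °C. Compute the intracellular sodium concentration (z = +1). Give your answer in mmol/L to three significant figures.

21.8 mmol/L

Nernst: E = (58.5/1) · log₁₀([out]/[in]), so log₁₀([out]/[in]) = 42.0 × 1 / 58.5 = 0.7179.
[out]/[in] = 10^(0.7179) = 5.223.
[in] = 114 / 5.223 = 21.83 mmol/L.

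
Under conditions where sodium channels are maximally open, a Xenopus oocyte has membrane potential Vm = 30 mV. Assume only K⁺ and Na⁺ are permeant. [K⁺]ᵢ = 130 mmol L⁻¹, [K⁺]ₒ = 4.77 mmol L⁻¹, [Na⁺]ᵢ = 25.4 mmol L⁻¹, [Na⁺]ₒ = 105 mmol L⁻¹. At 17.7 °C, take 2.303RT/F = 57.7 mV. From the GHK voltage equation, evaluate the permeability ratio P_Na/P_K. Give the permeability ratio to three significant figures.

Let α = P_Na/P_K. GHK: Vm = 57.7·log₁₀[(Kₒ + α·Naₒ)/(Kᵢ + α·Naᵢ)].
10^(Vm/57.7) = 10^(30.0/57.7) = 3.3108
So 3.3108·(Kᵢ + α·Naᵢ) = Kₒ + α·Naₒ → α = (3.3108·130.0 − 4.77) / (105.0 − 3.3108·25.4)
α = (430.4 − 4.77) / (105.0 − 84.09) = 425.6/20.91 = 20.36

20.4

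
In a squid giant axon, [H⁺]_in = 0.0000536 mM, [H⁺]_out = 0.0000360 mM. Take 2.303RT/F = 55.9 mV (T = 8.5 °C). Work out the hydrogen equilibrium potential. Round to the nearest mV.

-10 mV

E = (55.9/z) · log₁₀([H⁺]_out/[H⁺]_in) with z = +1.
= (55.9/1) · log₁₀(0.0000360/0.0000536) = 55.90 · log₁₀(0.6716)
= 55.90 · (-0.1729) = -9.66 mV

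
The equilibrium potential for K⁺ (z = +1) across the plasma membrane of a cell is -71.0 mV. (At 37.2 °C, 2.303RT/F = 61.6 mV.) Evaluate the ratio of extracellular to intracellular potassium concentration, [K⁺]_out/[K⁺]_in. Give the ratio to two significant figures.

0.070

log₁₀([out]/[in]) = E·z/(61.6) = -71.0 × 1 / 61.6 = -1.1526
[out]/[in] = 10^(-1.1526) = 0.07037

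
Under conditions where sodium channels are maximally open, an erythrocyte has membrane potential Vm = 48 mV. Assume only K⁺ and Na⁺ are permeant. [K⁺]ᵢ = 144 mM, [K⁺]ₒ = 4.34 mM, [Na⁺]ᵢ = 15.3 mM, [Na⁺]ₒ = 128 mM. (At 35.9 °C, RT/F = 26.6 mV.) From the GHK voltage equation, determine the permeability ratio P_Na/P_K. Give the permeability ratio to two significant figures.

25

Let α = P_Na/P_K. GHK: Vm = 26.6·ln[(Kₒ + α·Naₒ)/(Kᵢ + α·Naᵢ)].
e^(Vm/26.6) = e^(48.0/26.6) = 6.077
So 6.077·(Kᵢ + α·Naᵢ) = Kₒ + α·Naₒ → α = (6.077·144.0 − 4.34) / (128.0 − 6.077·15.3)
α = (875.1 − 4.34) / (128.0 − 92.98) = 870.7/35.02 = 24.86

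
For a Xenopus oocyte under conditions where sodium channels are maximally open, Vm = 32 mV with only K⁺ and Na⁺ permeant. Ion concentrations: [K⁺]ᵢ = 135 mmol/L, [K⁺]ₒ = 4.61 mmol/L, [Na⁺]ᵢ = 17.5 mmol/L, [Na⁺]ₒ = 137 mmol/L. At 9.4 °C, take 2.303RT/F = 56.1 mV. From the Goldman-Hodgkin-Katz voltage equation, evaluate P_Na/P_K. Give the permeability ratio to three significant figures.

Let α = P_Na/P_K. GHK: Vm = 56.1·log₁₀[(Kₒ + α·Naₒ)/(Kᵢ + α·Naᵢ)].
10^(Vm/56.1) = 10^(32.0/56.1) = 3.7189
So 3.7189·(Kᵢ + α·Naᵢ) = Kₒ + α·Naₒ → α = (3.7189·135.0 − 4.61) / (137.0 − 3.7189·17.5)
α = (502 − 4.61) / (137.0 − 65.08) = 497.4/71.92 = 6.917

6.92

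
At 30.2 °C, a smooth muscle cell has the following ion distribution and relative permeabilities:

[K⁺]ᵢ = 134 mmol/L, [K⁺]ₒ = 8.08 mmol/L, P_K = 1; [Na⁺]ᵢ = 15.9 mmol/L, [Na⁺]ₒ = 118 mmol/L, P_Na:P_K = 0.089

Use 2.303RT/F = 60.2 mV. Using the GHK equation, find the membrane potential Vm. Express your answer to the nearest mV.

-52 mV

Vm = 60.2 · log₁₀[(Σ P·[cation]ₒ + Σ P·[anion]ᵢ) / (Σ P·[cation]ᵢ + Σ P·[anion]ₒ)]
Numerator = 1×8.08 + 0.089×118 = 18.58
Denominator = 1×134 + 0.089×15.9 = 135.4
Vm = 60.2 · log₁₀(0.13722) = 60.2 × (-0.8626) = -51.93 mV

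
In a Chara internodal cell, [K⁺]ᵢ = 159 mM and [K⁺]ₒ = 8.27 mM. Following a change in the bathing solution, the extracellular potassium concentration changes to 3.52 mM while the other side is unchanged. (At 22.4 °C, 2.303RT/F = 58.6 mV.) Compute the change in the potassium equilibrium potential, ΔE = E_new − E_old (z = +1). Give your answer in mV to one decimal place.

E_old = (58.6/1)·log₁₀(8.27/159) = -75.24 mV
E_new = (58.6/1)·log₁₀(3.52/159) = -96.97 mV
ΔE = -96.97 − (-75.24) = -21.74 mV

-21.7 mV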